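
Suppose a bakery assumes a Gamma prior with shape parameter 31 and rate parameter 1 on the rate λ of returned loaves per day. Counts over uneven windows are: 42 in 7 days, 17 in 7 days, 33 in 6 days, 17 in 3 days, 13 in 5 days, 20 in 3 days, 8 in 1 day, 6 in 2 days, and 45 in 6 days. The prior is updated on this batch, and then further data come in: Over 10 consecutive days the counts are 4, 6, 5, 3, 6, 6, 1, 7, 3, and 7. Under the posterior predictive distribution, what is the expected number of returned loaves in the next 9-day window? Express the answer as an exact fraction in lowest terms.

840/17

Total count: 42 + 17 + 33 + 17 + 13 + 20 + 8 + 6 + 45 = 201.
Total exposure: 7 + 7 + 6 + 3 + 5 + 3 + 1 + 2 + 6 = 40 days.
After the first batch: Gamma(31 + 201, 1 + 40) = Gamma(232, 41).
Total count: 4 + 6 + 5 + 3 + 6 + 6 + 1 + 7 + 3 + 7 = 48.
Total exposure: 10 days.
After the second batch: Gamma(232 + 48, 41 + 10) = Gamma(280, 51).
Predictive mean over a 9-day window = T·E[λ|data] = 9·280/51 = 840/17.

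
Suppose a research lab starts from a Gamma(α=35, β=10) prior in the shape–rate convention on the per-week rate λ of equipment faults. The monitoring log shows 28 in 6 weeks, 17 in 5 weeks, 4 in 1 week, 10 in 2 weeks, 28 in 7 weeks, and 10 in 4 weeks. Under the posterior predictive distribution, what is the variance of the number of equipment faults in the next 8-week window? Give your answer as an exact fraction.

Total count: 28 + 17 + 4 + 10 + 28 + 10 = 97.
Total exposure: 6 + 5 + 1 + 2 + 7 + 4 = 25 weeks.
By Gamma–Poisson conjugacy, the posterior is Gamma(α + Σx, β + Σt) = Gamma(35 + 97, 10 + 25) = Gamma(132, 35).
The posterior predictive for a window of length T is Negative Binomial with variance T·α'·(β'+T)/β'² = 8·132·43/1225 = 45408/1225.

45408/1225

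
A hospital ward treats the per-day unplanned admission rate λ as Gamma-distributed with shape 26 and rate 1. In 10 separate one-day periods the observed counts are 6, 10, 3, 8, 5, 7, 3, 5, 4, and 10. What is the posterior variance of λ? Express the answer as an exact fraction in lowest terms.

Total count: 6 + 10 + 3 + 8 + 5 + 7 + 3 + 5 + 4 + 10 = 61.
Total exposure: 10 days.
The Gamma prior is conjugate for the Poisson rate, so λ | data ~ Gamma(26+61, 1+10) = Gamma(87, 11).
Posterior variance = α'/β'² = 87/121.

87/121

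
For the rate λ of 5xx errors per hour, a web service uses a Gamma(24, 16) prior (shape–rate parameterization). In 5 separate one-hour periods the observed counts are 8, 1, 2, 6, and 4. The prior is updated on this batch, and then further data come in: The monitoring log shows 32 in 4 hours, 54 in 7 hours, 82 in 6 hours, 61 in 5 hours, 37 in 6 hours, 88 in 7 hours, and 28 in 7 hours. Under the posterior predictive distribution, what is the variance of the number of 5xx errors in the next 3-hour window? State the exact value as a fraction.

1342/63

Total count: 8 + 1 + 2 + 6 + 4 = 21.
Total exposure: 5 hours.
After the first batch: Gamma(24 + 21, 16 + 5) = Gamma(45, 21).
Total count: 32 + 54 + 82 + 61 + 37 + 88 + 28 = 382.
Total exposure: 4 + 7 + 6 + 5 + 6 + 7 + 7 = 42 hours.
After the second batch: Gamma(45 + 382, 21 + 42) = Gamma(427, 63).
The posterior predictive for a window of length T is Negative Binomial with variance T·α'·(β'+T)/β'² = 3·427·66/3969 = 1342/63.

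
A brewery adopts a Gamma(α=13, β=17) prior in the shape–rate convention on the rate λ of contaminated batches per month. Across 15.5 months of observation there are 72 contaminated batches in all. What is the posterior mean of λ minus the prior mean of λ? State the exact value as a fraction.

409/221

Total count 72 over total exposure 15.5 months.
Conjugate update: add total count to the shape and total exposure to the rate, giving Gamma(85, 65/2).
Posterior mean = 85/(65/2) = 34/13; prior mean = 13/17 = 13/17. Difference = 34/13 − 13/17 = 409/221.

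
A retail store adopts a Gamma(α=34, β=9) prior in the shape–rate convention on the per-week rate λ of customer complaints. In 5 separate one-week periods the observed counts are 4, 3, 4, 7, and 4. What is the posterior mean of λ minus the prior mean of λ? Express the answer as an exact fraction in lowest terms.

Total count: 4 + 3 + 4 + 7 + 4 = 22.
Total exposure: 5 weeks.
Conjugate update: add total count to the shape and total exposure to the rate, giving Gamma(56, 14).
Posterior mean = 56/14 = 4; prior mean = 34/9 = 34/9. Difference = 4 − 34/9 = 2/9.

2/9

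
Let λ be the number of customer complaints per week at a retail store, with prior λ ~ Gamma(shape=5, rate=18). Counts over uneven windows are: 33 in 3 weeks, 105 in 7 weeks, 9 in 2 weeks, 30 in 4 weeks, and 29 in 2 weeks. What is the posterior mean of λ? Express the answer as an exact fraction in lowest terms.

211/36

Total count: 33 + 105 + 9 + 30 + 29 = 206.
Total exposure: 3 + 7 + 2 + 4 + 2 = 18 weeks.
The Gamma prior is conjugate for the Poisson rate, so λ | data ~ Gamma(5+206, 18+18) = Gamma(211, 36).
Posterior mean = α'/β' = 211/36.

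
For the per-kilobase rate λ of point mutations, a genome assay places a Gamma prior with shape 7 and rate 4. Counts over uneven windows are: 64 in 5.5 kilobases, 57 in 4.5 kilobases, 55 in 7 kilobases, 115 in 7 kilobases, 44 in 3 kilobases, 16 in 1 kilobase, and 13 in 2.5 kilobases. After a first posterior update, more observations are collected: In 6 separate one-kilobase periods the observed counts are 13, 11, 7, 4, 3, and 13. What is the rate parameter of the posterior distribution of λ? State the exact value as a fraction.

Total count: 64 + 57 + 55 + 115 + 44 + 16 + 13 = 364.
Total exposure: 5.5 + 4.5 + 7 + 7 + 3 + 1 + 2.5 = 30.5 kilobases.
After the first batch: Gamma(7 + 364, 4 + 30.5) = Gamma(371, 69/2).
Total count: 13 + 11 + 7 + 4 + 3 + 13 = 51.
Total exposure: 6 kilobases.
After the second batch: Gamma(371 + 51, 69/2 + 6) = Gamma(422, 81/2).

81/2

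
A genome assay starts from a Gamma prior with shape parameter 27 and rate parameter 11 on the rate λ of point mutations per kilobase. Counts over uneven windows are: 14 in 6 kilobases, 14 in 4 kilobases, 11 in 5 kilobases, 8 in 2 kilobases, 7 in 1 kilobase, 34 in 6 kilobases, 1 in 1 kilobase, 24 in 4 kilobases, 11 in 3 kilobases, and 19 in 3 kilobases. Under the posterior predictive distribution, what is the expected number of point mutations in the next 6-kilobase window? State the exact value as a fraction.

510/23

Total count: 14 + 14 + 11 + 8 + 7 + 34 + 1 + 24 + 11 + 19 = 143.
Total exposure: 6 + 4 + 5 + 2 + 1 + 6 + 1 + 4 + 3 + 3 = 35 kilobases.
The Gamma prior is conjugate for the Poisson rate, so λ | data ~ Gamma(27+143, 11+35) = Gamma(170, 46).
Predictive mean over a 6-kilobase window = T·E[λ|data] = 6·170/46 = 510/23.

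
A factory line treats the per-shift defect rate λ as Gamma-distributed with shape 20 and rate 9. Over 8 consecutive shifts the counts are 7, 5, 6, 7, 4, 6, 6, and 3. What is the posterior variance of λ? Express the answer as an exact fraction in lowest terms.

64/289

Total count: 7 + 5 + 6 + 7 + 4 + 6 + 6 + 3 = 44.
Total exposure: 8 shifts.
Conjugate update: add total count to the shape and total exposure to the rate, giving Gamma(64, 17).
Posterior variance = α'/β'² = 64/289.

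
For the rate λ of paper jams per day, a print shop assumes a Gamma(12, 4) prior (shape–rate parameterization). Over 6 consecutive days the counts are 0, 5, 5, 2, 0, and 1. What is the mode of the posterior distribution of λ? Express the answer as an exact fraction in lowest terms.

Total count: 0 + 5 + 5 + 2 + 0 + 1 = 13.
Total exposure: 6 days.
The Gamma prior is conjugate for the Poisson rate, so λ | data ~ Gamma(12+13, 4+6) = Gamma(25, 10).
Posterior mode = (α'−1)/β' = 24/10 = 12/5.

12/5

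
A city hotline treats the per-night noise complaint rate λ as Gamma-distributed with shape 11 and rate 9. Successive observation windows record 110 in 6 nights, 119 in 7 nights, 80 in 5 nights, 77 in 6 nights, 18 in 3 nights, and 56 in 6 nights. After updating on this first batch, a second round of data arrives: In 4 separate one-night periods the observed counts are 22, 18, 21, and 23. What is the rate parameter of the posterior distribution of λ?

Total count: 110 + 119 + 80 + 77 + 18 + 56 = 460.
Total exposure: 6 + 7 + 5 + 6 + 3 + 6 = 33 nights.
After the first batch: Gamma(11 + 460, 9 + 33) = Gamma(471, 42).
Total count: 22 + 18 + 21 + 23 = 84.
Total exposure: 4 nights.
After the second batch: Gamma(471 + 84, 42 + 4) = Gamma(555, 46).

46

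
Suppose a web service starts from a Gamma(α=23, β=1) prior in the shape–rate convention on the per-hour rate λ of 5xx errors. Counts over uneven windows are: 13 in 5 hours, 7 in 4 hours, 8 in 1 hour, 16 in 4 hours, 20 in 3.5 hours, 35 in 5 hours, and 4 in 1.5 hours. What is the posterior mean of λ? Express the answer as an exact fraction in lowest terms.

Total count: 13 + 7 + 8 + 16 + 20 + 35 + 4 = 103.
Total exposure: 5 + 4 + 1 + 4 + 3.5 + 5 + 1.5 = 24 hours.
The Gamma prior is conjugate for the Poisson rate, so λ | data ~ Gamma(23+103, 1+24) = Gamma(126, 25).
Posterior mean = α'/β' = 126/25.

126/25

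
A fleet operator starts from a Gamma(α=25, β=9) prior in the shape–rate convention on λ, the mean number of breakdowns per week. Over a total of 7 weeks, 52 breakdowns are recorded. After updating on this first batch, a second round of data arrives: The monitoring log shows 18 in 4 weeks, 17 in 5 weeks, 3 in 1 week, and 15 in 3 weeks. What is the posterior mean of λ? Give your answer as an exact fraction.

130/29

Total count 52 over total exposure 7 weeks.
After the first batch: Gamma(25 + 52, 9 + 7) = Gamma(77, 16).
Total count: 18 + 17 + 3 + 15 = 53.
Total exposure: 4 + 5 + 1 + 3 = 13 weeks.
After the second batch: Gamma(77 + 53, 16 + 13) = Gamma(130, 29).
Posterior mean = α'/β' = 130/29.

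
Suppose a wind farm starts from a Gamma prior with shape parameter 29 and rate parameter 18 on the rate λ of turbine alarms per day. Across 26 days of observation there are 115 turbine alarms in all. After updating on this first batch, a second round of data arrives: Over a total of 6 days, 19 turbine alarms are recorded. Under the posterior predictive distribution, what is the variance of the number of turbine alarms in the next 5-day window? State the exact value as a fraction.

1793/100

Total count 115 over total exposure 26 days.
After the first batch: Gamma(29 + 115, 18 + 26) = Gamma(144, 44).
Total count 19 over total exposure 6 days.
After the second batch: Gamma(144 + 19, 44 + 6) = Gamma(163, 50).
The posterior predictive for a window of length T is Negative Binomial with variance T·α'·(β'+T)/β'² = 5·163·55/2500 = 1793/100.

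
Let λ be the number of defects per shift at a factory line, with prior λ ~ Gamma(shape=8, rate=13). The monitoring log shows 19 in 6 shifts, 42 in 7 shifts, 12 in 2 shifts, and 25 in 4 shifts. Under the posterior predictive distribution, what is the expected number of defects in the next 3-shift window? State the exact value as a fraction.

159/16

Total count: 19 + 42 + 12 + 25 = 98.
Total exposure: 6 + 7 + 2 + 4 = 19 shifts.
Posterior: α' = 8 + 98 = 106, β' = 13 + 19 = 32.
Predictive mean over a 3-shift window = T·E[λ|data] = 3·106/32 = 159/16.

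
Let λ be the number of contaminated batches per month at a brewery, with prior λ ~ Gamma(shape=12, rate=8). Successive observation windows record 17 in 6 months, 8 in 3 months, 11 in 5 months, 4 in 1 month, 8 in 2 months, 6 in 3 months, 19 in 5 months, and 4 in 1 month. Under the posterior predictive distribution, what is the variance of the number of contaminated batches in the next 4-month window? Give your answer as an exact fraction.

3382/289

Total count: 17 + 8 + 11 + 4 + 8 + 6 + 19 + 4 = 77.
Total exposure: 6 + 3 + 5 + 1 + 2 + 3 + 5 + 1 = 26 months.
Gamma(α, β) with Poisson data over total exposure Σt gives posterior Gamma(α+Σx, β+Σt) = Gamma(89, 34).
The posterior predictive for a window of length T is Negative Binomial with variance T·α'·(β'+T)/β'² = 4·89·38/1156 = 3382/289.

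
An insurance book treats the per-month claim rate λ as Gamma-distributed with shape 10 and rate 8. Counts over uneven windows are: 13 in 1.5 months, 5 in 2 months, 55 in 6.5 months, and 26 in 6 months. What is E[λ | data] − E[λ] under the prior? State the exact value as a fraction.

79/24

Total count: 13 + 5 + 55 + 26 = 99.
Total exposure: 1.5 + 2 + 6.5 + 6 = 16 months.
Posterior: α' = 10 + 99 = 109, β' = 8 + 16 = 24.
Posterior mean = 109/24 = 109/24; prior mean = 10/8 = 5/4. Difference = 109/24 − 5/4 = 79/24.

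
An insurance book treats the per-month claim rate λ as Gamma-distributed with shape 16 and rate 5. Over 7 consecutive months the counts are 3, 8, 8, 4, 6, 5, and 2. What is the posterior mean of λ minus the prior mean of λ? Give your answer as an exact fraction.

Total count: 3 + 8 + 8 + 4 + 6 + 5 + 2 = 36.
Total exposure: 7 months.
Conjugate update: add total count to the shape and total exposure to the rate, giving Gamma(52, 12).
Posterior mean = 52/12 = 13/3; prior mean = 16/5 = 16/5. Difference = 13/3 − 16/5 = 17/15.

17/15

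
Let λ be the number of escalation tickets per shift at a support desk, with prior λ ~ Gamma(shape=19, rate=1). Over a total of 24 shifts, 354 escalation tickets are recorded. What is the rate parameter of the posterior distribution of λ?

Total count 354 over total exposure 24 shifts.
By Gamma–Poisson conjugacy, the posterior is Gamma(α + Σx, β + Σt) = Gamma(19 + 354, 1 + 24) = Gamma(373, 25).

25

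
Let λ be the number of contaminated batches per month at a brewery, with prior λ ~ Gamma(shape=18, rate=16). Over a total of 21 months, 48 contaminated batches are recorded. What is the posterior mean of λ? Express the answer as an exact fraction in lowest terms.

66/37

Total count 48 over total exposure 21 months.
The Gamma prior is conjugate for the Poisson rate, so λ | data ~ Gamma(18+48, 16+21) = Gamma(66, 37).
Posterior mean = α'/β' = 66/37.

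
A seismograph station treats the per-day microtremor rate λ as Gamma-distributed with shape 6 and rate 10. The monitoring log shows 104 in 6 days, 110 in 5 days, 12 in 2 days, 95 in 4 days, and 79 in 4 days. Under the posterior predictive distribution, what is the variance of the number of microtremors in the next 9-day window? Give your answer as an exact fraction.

Total count: 104 + 110 + 12 + 95 + 79 = 400.
Total exposure: 6 + 5 + 2 + 4 + 4 = 21 days.
Conjugate update: add total count to the shape and total exposure to the rate, giving Gamma(406, 31).
The posterior predictive for a window of length T is Negative Binomial with variance T·α'·(β'+T)/β'² = 9·406·40/961 = 146160/961.

146160/961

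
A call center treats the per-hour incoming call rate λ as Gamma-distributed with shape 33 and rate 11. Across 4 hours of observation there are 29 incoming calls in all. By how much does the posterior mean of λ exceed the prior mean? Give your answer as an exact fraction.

Total count 29 over total exposure 4 hours.
The Gamma prior is conjugate for the Poisson rate, so λ | data ~ Gamma(33+29, 11+4) = Gamma(62, 15).
Posterior mean = 62/15 = 62/15; prior mean = 33/11 = 3. Difference = 62/15 − 3 = 17/15.

17/15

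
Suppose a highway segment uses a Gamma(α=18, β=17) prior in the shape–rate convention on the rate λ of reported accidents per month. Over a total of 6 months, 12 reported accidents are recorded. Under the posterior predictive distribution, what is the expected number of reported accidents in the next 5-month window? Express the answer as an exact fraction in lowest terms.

Total count 12 over total exposure 6 months.
Conjugate update: add total count to the shape and total exposure to the rate, giving Gamma(30, 23).
Predictive mean over a 5-month window = T·E[λ|data] = 5·30/23 = 150/23.

150/23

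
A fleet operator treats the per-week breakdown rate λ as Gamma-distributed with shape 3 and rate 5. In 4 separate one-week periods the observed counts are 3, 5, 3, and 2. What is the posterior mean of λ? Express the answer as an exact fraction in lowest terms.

Total count: 3 + 5 + 3 + 2 = 13.
Total exposure: 4 weeks.
By Gamma–Poisson conjugacy, the posterior is Gamma(α + Σx, β + Σt) = Gamma(3 + 13, 5 + 4) = Gamma(16, 9).
Posterior mean = α'/β' = 16/9.

16/9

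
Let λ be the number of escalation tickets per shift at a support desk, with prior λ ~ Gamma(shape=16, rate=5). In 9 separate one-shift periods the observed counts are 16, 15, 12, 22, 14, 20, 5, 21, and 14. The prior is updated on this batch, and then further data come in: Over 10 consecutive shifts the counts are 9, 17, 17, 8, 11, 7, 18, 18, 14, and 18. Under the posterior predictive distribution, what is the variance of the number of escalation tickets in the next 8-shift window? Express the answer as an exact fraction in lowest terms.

Total count: 16 + 15 + 12 + 22 + 14 + 20 + 5 + 21 + 14 = 139.
Total exposure: 9 shifts.
After the first batch: Gamma(16 + 139, 5 + 9) = Gamma(155, 14).
Total count: 9 + 17 + 17 + 8 + 11 + 7 + 18 + 18 + 14 + 18 = 137.
Total exposure: 10 shifts.
After the second batch: Gamma(155 + 137, 14 + 10) = Gamma(292, 24).
The posterior predictive for a window of length T is Negative Binomial with variance T·α'·(β'+T)/β'² = 8·292·32/576 = 1168/9.

1168/9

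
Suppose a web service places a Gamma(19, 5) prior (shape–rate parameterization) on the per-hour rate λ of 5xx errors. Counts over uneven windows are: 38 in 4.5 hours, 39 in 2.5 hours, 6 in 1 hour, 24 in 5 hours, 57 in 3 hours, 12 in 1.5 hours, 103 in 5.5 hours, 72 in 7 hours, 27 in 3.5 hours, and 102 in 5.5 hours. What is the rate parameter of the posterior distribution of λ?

Total count: 38 + 39 + 6 + 24 + 57 + 12 + 103 + 72 + 27 + 102 = 480.
Total exposure: 4.5 + 2.5 + 1 + 5 + 3 + 1.5 + 5.5 + 7 + 3.5 + 5.5 = 39 hours.
Gamma(α, β) with Poisson data over total exposure Σt gives posterior Gamma(α+Σx, β+Σt) = Gamma(499, 44).

44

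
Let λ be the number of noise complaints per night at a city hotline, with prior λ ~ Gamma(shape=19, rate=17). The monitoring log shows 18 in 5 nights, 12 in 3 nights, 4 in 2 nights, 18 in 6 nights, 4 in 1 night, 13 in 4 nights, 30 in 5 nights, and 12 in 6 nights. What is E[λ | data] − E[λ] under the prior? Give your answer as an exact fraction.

1279/833

Total count: 18 + 12 + 4 + 18 + 4 + 13 + 30 + 12 = 111.
Total exposure: 5 + 3 + 2 + 6 + 1 + 4 + 5 + 6 = 32 nights.
Conjugate update: add total count to the shape and total exposure to the rate, giving Gamma(130, 49).
Posterior mean = 130/49 = 130/49; prior mean = 19/17 = 19/17. Difference = 130/49 − 19/17 = 1279/833.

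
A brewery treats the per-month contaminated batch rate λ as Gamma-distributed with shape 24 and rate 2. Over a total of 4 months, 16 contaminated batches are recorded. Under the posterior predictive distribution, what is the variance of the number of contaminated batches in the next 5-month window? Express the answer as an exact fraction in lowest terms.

550/9

Total count 16 over total exposure 4 months.
Gamma(α, β) with Poisson data over total exposure Σt gives posterior Gamma(α+Σx, β+Σt) = Gamma(40, 6).
The posterior predictive for a window of length T is Negative Binomial with variance T·α'·(β'+T)/β'² = 5·40·11/36 = 550/9.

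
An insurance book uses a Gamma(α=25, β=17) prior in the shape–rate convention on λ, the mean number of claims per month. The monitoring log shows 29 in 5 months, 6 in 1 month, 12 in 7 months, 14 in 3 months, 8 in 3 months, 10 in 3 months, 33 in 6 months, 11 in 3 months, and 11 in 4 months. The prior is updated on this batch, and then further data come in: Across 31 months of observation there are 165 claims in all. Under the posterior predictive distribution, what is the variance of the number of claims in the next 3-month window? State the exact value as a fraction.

Total count: 29 + 6 + 12 + 14 + 8 + 10 + 33 + 11 + 11 = 134.
Total exposure: 5 + 1 + 7 + 3 + 3 + 3 + 6 + 3 + 4 = 35 months.
After the first batch: Gamma(25 + 134, 17 + 35) = Gamma(159, 52).
Total count 165 over total exposure 31 months.
After the second batch: Gamma(159 + 165, 52 + 31) = Gamma(324, 83).
The posterior predictive for a window of length T is Negative Binomial with variance T·α'·(β'+T)/β'² = 3·324·86/6889 = 83592/6889.

83592/6889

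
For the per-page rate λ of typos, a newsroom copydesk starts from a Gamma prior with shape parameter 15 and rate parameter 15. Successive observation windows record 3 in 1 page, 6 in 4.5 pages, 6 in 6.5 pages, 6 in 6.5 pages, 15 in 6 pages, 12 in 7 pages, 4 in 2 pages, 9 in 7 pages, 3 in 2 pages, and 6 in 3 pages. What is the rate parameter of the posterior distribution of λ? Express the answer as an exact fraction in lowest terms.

Total count: 3 + 6 + 6 + 6 + 15 + 12 + 4 + 9 + 3 + 6 = 70.
Total exposure: 1 + 4.5 + 6.5 + 6.5 + 6 + 7 + 2 + 7 + 2 + 3 = 45.5 pages.
Gamma(α, β) with Poisson data over total exposure Σt gives posterior Gamma(α+Σx, β+Σt) = Gamma(85, 121/2).

121/2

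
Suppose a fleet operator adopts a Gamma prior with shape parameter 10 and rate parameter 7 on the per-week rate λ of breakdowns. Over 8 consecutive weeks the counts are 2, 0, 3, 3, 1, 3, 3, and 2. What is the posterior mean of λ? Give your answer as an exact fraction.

9/5

Total count: 2 + 0 + 3 + 3 + 1 + 3 + 3 + 2 = 17.
Total exposure: 8 weeks.
Conjugate update: add total count to the shape and total exposure to the rate, giving Gamma(27, 15).
Posterior mean = α'/β' = 27/15 = 9/5.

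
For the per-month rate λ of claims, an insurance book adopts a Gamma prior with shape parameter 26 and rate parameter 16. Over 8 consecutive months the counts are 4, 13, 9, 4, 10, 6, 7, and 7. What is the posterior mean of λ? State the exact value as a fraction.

Total count: 4 + 13 + 9 + 4 + 10 + 6 + 7 + 7 = 60.
Total exposure: 8 months.
Posterior: α' = 26 + 60 = 86, β' = 16 + 8 = 24.
Posterior mean = α'/β' = 86/24 = 43/12.

43/12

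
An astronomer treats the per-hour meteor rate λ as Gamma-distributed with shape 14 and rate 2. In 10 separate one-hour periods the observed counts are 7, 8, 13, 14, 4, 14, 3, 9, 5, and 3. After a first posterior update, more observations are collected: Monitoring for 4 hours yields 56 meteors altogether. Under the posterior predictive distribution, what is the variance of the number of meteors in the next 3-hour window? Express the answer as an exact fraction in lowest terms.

4275/128

Total count: 7 + 8 + 13 + 14 + 4 + 14 + 3 + 9 + 5 + 3 = 80.
Total exposure: 10 hours.
After the first batch: Gamma(14 + 80, 2 + 10) = Gamma(94, 12).
Total count 56 over total exposure 4 hours.
After the second batch: Gamma(94 + 56, 12 + 4) = Gamma(150, 16).
The posterior predictive for a window of length T is Negative Binomial with variance T·α'·(β'+T)/β'² = 3·150·19/256 = 4275/128.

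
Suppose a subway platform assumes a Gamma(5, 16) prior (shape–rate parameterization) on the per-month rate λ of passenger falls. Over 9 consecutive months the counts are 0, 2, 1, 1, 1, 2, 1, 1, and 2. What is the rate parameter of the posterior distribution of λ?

Total count: 0 + 2 + 1 + 1 + 1 + 2 + 1 + 1 + 2 = 11.
Total exposure: 9 months.
Gamma(α, β) with Poisson data over total exposure Σt gives posterior Gamma(α+Σx, β+Σt) = Gamma(16, 25).

25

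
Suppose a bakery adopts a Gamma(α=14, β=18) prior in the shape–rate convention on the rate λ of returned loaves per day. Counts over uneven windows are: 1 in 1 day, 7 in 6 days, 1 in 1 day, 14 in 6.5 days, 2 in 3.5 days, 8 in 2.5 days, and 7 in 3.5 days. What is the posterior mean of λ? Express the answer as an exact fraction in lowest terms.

Total count: 1 + 7 + 1 + 14 + 2 + 8 + 7 = 40.
Total exposure: 1 + 6 + 1 + 6.5 + 3.5 + 2.5 + 3.5 = 24 days.
Gamma(α, β) with Poisson data over total exposure Σt gives posterior Gamma(α+Σx, β+Σt) = Gamma(54, 42).
Posterior mean = α'/β' = 54/42 = 9/7.

9/7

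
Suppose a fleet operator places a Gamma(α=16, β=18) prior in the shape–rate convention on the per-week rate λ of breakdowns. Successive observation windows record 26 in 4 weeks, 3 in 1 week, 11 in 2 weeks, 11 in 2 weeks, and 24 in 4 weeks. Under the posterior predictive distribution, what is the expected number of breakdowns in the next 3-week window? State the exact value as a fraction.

Total count: 26 + 3 + 11 + 11 + 24 = 75.
Total exposure: 4 + 1 + 2 + 2 + 4 = 13 weeks.
Gamma(α, β) with Poisson data over total exposure Σt gives posterior Gamma(α+Σx, β+Σt) = Gamma(91, 31).
Predictive mean over a 3-week window = T·E[λ|data] = 3·91/31 = 273/31.

273/31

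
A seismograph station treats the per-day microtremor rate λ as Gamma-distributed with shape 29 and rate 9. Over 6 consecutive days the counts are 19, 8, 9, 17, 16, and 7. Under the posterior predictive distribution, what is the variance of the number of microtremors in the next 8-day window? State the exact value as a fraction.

1288/15

Total count: 19 + 8 + 9 + 17 + 16 + 7 = 76.
Total exposure: 6 days.
By Gamma–Poisson conjugacy, the posterior is Gamma(α + Σx, β + Σt) = Gamma(29 + 76, 9 + 6) = Gamma(105, 15).
The posterior predictive for a window of length T is Negative Binomial with variance T·α'·(β'+T)/β'² = 8·105·23/225 = 1288/15.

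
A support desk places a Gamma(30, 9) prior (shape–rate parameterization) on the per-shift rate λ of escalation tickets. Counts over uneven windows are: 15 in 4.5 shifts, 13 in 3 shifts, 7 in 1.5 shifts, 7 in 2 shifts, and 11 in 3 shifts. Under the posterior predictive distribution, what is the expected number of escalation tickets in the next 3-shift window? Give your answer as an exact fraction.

249/23

Total count: 15 + 13 + 7 + 7 + 11 = 53.
Total exposure: 4.5 + 3 + 1.5 + 2 + 3 = 14 shifts.
By Gamma–Poisson conjugacy, the posterior is Gamma(α + Σx, β + Σt) = Gamma(30 + 53, 9 + 14) = Gamma(83, 23).
Predictive mean over a 3-shift window = T·E[λ|data] = 3·83/23 = 249/23.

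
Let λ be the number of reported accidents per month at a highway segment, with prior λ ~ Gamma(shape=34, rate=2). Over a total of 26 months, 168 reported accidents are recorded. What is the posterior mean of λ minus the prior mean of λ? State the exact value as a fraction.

Total count 168 over total exposure 26 months.
By Gamma–Poisson conjugacy, the posterior is Gamma(α + Σx, β + Σt) = Gamma(34 + 168, 2 + 26) = Gamma(202, 28).
Posterior mean = 202/28 = 101/14; prior mean = 34/2 = 17. Difference = 101/14 − 17 = -137/14.

-137/14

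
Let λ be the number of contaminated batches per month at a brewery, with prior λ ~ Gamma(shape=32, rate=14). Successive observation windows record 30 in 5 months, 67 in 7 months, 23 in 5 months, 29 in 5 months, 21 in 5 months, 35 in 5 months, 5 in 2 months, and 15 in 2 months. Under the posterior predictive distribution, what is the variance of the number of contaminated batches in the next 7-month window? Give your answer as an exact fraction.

Total count: 30 + 67 + 23 + 29 + 21 + 35 + 5 + 15 = 225.
Total exposure: 5 + 7 + 5 + 5 + 5 + 5 + 2 + 2 = 36 months.
The Gamma prior is conjugate for the Poisson rate, so λ | data ~ Gamma(32+225, 14+36) = Gamma(257, 50).
The posterior predictive for a window of length T is Negative Binomial with variance T·α'·(β'+T)/β'² = 7·257·57/2500 = 102543/2500.

102543/2500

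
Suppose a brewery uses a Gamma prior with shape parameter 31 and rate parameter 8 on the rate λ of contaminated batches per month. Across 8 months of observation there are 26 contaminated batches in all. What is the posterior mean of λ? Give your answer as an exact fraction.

57/16

Total count 26 over total exposure 8 months.
By Gamma–Poisson conjugacy, the posterior is Gamma(α + Σx, β + Σt) = Gamma(31 + 26, 8 + 8) = Gamma(57, 16).
Posterior mean = α'/β' = 57/16.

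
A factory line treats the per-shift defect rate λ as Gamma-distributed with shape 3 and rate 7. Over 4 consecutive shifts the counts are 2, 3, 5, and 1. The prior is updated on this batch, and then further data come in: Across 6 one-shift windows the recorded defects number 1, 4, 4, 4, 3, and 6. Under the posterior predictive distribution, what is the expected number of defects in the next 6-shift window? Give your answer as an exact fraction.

216/17

Total count: 2 + 3 + 5 + 1 = 11.
Total exposure: 4 shifts.
After the first batch: Gamma(3 + 11, 7 + 4) = Gamma(14, 11).
Total count: 1 + 4 + 4 + 4 + 3 + 6 = 22.
Total exposure: 6 shifts.
After the second batch: Gamma(14 + 22, 11 + 6) = Gamma(36, 17).
Predictive mean over a 6-shift window = T·E[λ|data] = 6·36/17 = 216/17.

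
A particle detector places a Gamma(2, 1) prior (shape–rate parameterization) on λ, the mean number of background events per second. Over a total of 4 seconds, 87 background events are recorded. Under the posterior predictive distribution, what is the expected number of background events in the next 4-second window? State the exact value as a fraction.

356/5

Total count 87 over total exposure 4 seconds.
Gamma(α, β) with Poisson data over total exposure Σt gives posterior Gamma(α+Σx, β+Σt) = Gamma(89, 5).
Predictive mean over a 4-second window = T·E[λ|data] = 4·89/5 = 356/5.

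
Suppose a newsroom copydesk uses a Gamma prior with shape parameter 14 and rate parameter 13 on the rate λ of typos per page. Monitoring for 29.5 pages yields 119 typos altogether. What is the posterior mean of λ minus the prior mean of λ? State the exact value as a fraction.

Total count 119 over total exposure 29.5 pages.
Conjugate update: add total count to the shape and total exposure to the rate, giving Gamma(133, 85/2).
Posterior mean = 133/(85/2) = 266/85; prior mean = 14/13 = 14/13. Difference = 266/85 − 14/13 = 2268/1105.

2268/1105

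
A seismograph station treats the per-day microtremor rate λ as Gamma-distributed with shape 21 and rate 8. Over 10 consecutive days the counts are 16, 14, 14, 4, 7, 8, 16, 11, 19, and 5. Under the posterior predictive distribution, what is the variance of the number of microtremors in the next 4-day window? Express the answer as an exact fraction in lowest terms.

110/3

Total count: 16 + 14 + 14 + 4 + 7 + 8 + 16 + 11 + 19 + 5 = 114.
Total exposure: 10 days.
Conjugate update: add total count to the shape and total exposure to the rate, giving Gamma(135, 18).
The posterior predictive for a window of length T is Negative Binomial with variance T·α'·(β'+T)/β'² = 4·135·22/324 = 110/3.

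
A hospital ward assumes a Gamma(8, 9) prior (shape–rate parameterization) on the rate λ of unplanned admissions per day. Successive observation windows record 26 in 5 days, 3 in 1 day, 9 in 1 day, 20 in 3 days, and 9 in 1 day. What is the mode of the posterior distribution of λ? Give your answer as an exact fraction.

37/10

Total count: 26 + 3 + 9 + 20 + 9 = 67.
Total exposure: 5 + 1 + 1 + 3 + 1 = 11 days.
Posterior: α' = 8 + 67 = 75, β' = 9 + 11 = 20.
Posterior mode = (α'−1)/β' = 74/20 = 37/10.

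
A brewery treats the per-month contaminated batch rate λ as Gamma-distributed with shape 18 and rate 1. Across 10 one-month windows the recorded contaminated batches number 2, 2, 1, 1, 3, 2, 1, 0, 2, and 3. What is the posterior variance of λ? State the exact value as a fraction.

Total count: 2 + 2 + 1 + 1 + 3 + 2 + 1 + 0 + 2 + 3 = 17.
Total exposure: 10 months.
Conjugate update: add total count to the shape and total exposure to the rate, giving Gamma(35, 11).
Posterior variance = α'/β'² = 35/121.

35/121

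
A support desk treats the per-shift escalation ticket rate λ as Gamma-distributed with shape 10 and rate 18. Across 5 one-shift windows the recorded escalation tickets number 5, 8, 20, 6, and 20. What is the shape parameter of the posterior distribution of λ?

69

Total count: 5 + 8 + 20 + 6 + 20 = 59.
Total exposure: 5 shifts.
Posterior: α' = 10 + 59 = 69, β' = 18 + 5 = 23.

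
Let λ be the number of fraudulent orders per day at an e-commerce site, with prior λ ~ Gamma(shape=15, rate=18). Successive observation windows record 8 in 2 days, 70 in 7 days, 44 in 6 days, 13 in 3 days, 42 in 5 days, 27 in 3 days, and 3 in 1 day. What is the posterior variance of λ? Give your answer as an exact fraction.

74/675

Total count: 8 + 70 + 44 + 13 + 42 + 27 + 3 = 207.
Total exposure: 2 + 7 + 6 + 3 + 5 + 3 + 1 = 27 days.
The Gamma prior is conjugate for the Poisson rate, so λ | data ~ Gamma(15+207, 18+27) = Gamma(222, 45).
Posterior variance = α'/β'² = 222/2025 = 74/675.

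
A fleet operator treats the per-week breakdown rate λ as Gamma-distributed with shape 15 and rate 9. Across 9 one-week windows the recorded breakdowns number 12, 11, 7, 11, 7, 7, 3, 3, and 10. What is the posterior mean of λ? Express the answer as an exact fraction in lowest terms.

43/9

Total count: 12 + 11 + 7 + 11 + 7 + 7 + 3 + 3 + 10 = 71.
Total exposure: 9 weeks.
The Gamma prior is conjugate for the Poisson rate, so λ | data ~ Gamma(15+71, 9+9) = Gamma(86, 18).
Posterior mean = α'/β' = 86/18 = 43/9.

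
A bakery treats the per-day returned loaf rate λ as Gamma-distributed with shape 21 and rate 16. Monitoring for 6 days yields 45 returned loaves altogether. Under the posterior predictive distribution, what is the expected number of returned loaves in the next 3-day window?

9

Total count 45 over total exposure 6 days.
The Gamma prior is conjugate for the Poisson rate, so λ | data ~ Gamma(21+45, 16+6) = Gamma(66, 22).
Predictive mean over a 3-day window = T·E[λ|data] = 3·66/22 = 9.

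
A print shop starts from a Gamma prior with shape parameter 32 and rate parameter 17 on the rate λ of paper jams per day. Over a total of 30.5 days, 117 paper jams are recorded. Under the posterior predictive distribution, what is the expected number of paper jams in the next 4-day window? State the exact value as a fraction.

1192/95

Total count 117 over total exposure 30.5 days.
The Gamma prior is conjugate for the Poisson rate, so λ | data ~ Gamma(32+117, 17+30.5) = Gamma(149, 95/2).
Predictive mean over a 4-day window = T·E[λ|data] = 4·149/(95/2) = 1192/95.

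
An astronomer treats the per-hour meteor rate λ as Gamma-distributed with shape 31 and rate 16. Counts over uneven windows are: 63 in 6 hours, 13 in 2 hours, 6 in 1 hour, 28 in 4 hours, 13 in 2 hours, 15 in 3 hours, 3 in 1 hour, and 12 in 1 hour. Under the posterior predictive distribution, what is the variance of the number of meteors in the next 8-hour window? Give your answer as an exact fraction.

4048/81

Total count: 63 + 13 + 6 + 28 + 13 + 15 + 3 + 12 = 153.
Total exposure: 6 + 2 + 1 + 4 + 2 + 3 + 1 + 1 = 20 hours.
Gamma(α, β) with Poisson data over total exposure Σt gives posterior Gamma(α+Σx, β+Σt) = Gamma(184, 36).
The posterior predictive for a window of length T is Negative Binomial with variance T·α'·(β'+T)/β'² = 8·184·44/1296 = 4048/81.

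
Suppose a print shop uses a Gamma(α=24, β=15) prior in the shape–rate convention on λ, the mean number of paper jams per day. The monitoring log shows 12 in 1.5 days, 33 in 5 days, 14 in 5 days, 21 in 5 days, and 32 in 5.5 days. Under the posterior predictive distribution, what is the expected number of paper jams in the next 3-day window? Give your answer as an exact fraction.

Total count: 12 + 33 + 14 + 21 + 32 = 112.
Total exposure: 1.5 + 5 + 5 + 5 + 5.5 = 22 days.
Posterior: α' = 24 + 112 = 136, β' = 15 + 22 = 37.
Predictive mean over a 3-day window = T·E[λ|data] = 3·136/37 = 408/37.

408/37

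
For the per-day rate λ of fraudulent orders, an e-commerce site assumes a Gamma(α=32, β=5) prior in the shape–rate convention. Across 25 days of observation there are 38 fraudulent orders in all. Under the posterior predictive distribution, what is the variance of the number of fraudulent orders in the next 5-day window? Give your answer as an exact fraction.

245/18

Total count 38 over total exposure 25 days.
By Gamma–Poisson conjugacy, the posterior is Gamma(α + Σx, β + Σt) = Gamma(32 + 38, 5 + 25) = Gamma(70, 30).
The posterior predictive for a window of length T is Negative Binomial with variance T·α'·(β'+T)/β'² = 5·70·35/900 = 245/18.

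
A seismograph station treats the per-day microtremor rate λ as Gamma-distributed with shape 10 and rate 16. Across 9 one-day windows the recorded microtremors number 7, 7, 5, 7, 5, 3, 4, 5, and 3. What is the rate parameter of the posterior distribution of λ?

Total count: 7 + 7 + 5 + 7 + 5 + 3 + 4 + 5 + 3 = 46.
Total exposure: 9 days.
By Gamma–Poisson conjugacy, the posterior is Gamma(α + Σx, β + Σt) = Gamma(10 + 46, 16 + 9) = Gamma(56, 25).

25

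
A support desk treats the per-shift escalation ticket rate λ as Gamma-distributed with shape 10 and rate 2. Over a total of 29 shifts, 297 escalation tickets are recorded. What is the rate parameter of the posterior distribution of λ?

Total count 297 over total exposure 29 shifts.
By Gamma–Poisson conjugacy, the posterior is Gamma(α + Σx, β + Σt) = Gamma(10 + 297, 2 + 29) = Gamma(307, 31).

31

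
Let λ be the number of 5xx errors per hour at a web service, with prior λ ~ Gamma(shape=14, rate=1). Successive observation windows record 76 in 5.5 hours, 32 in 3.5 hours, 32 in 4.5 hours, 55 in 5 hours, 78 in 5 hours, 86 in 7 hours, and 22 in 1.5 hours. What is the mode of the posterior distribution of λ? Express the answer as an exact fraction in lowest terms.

Total count: 76 + 32 + 32 + 55 + 78 + 86 + 22 = 381.
Total exposure: 5.5 + 3.5 + 4.5 + 5 + 5 + 7 + 1.5 = 32 hours.
The Gamma prior is conjugate for the Poisson rate, so λ | data ~ Gamma(14+381, 1+32) = Gamma(395, 33).
Posterior mode = (α'−1)/β' = 394/33.

394/33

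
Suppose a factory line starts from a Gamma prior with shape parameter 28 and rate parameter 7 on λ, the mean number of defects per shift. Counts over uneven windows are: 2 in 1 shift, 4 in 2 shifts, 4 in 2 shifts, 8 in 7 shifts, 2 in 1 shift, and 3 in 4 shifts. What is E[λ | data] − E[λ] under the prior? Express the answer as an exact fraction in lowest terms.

Total count: 2 + 4 + 4 + 8 + 2 + 3 = 23.
Total exposure: 1 + 2 + 2 + 7 + 1 + 4 = 17 shifts.
The Gamma prior is conjugate for the Poisson rate, so λ | data ~ Gamma(28+23, 7+17) = Gamma(51, 24).
Posterior mean = 51/24 = 17/8; prior mean = 28/7 = 4. Difference = 17/8 − 4 = -15/8.

-15/8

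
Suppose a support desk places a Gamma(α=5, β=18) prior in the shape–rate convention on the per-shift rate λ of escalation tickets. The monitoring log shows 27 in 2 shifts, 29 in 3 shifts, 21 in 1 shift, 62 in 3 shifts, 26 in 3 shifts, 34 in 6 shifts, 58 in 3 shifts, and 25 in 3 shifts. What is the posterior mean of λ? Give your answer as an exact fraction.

Total count: 27 + 29 + 21 + 62 + 26 + 34 + 58 + 25 = 282.
Total exposure: 2 + 3 + 1 + 3 + 3 + 6 + 3 + 3 = 24 shifts.
Posterior: α' = 5 + 282 = 287, β' = 18 + 24 = 42.
Posterior mean = α'/β' = 287/42 = 41/6.

41/6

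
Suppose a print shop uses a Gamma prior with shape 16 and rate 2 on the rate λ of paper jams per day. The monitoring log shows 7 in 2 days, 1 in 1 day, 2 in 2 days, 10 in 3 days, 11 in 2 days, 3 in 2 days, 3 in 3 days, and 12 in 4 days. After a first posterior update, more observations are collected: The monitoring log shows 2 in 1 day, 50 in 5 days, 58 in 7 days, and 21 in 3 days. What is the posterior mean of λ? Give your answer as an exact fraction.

196/37

Total count: 7 + 1 + 2 + 10 + 11 + 3 + 3 + 12 = 49.
Total exposure: 2 + 1 + 2 + 3 + 2 + 2 + 3 + 4 = 19 days.
After the first batch: Gamma(16 + 49, 2 + 19) = Gamma(65, 21).
Total count: 2 + 50 + 58 + 21 = 131.
Total exposure: 1 + 5 + 7 + 3 = 16 days.
After the second batch: Gamma(65 + 131, 21 + 16) = Gamma(196, 37).
Posterior mean = α'/β' = 196/37.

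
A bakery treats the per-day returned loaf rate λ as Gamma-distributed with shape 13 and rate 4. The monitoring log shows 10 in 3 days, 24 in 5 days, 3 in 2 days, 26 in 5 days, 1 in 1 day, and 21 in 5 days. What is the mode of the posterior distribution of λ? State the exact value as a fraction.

Total count: 10 + 24 + 3 + 26 + 1 + 21 = 85.
Total exposure: 3 + 5 + 2 + 5 + 1 + 5 = 21 days.
Conjugate update: add total count to the shape and total exposure to the rate, giving Gamma(98, 25).
Posterior mode = (α'−1)/β' = 97/25.

97/25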